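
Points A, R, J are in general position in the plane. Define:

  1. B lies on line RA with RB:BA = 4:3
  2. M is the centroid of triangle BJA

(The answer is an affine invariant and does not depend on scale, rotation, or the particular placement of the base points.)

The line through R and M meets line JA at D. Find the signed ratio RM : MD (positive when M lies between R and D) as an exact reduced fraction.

Choose coordinates A = (0, 0), R = (1, 0), J = (0, 1).
1. B lies on line RA with RB:BA = 4:3 ⇒ B = (3/7, 0)
2. M is the centroid of triangle BJA ⇒ M = (1/7, 1/3)
line RM meets JA at D = (0, 7/18)
M = R + t·(D−R) with t = 6/7, so RM:MD = 6/7:1/7

RM:MD = 6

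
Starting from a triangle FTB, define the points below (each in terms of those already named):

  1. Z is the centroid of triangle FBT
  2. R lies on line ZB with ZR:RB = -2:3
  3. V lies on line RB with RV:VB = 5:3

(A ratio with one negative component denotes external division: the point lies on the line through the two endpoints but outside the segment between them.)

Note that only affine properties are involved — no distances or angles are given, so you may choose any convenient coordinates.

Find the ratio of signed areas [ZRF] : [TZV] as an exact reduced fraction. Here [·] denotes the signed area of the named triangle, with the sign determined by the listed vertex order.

[ZRF]:[TZV] = -16

Work in coordinates with F = (0, 0), T = (1, 0), B = (0, 1).
1. Z is the centroid of triangle FBT ⇒ Z = (1/3, 1/3)
2. R lies on line ZB with ZR:RB = -2:3 ⇒ R = (1, -1)
3. V lies on line RB with RV:VB = 5:3 ⇒ V = (3/8, 1/4)
2·[ZRF] = -2/3, 2·[TZV] = 1/24
[ZRF]:[TZV] = -2/3:1/24 = -16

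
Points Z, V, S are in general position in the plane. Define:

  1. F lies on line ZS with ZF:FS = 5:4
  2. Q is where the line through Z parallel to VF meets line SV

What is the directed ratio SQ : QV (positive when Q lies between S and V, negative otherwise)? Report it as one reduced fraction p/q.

Choose coordinates Z = (0, 0), V = (1, 0), S = (0, 1).
1. F lies on line ZS with ZF:FS = 5:4 ⇒ F = (0, 5/9)
2. Q is where the line through Z parallel to VF meets line SV ⇒ Q = (9/4, -5/4)
Q = S + t·(V−S) with t = 9/4, so SQ:QV = t:(1−t) = 9/4:-5/4

SQ:QV = -9/5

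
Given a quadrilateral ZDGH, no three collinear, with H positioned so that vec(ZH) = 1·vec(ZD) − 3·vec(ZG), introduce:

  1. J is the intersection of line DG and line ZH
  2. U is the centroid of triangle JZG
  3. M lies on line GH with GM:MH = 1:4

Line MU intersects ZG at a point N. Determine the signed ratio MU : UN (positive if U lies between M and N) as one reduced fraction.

MU:UN = -11/5

Assign Z = (0, 0), D = (1, 0), G = (0, 1), H = (1, -3) — the answer is frame-independent, so this choice is without loss of generality.
1. J is the intersection of line DG and line ZH ⇒ J = (-1/2, 3/2)
2. U is the centroid of triangle JZG ⇒ U = (-1/6, 5/6)
3. M lies on line GH with GM:MH = 1:4 ⇒ M = (1/5, 1/5)
line MU meets ZG at N = (0, 6/11)
U = M + t·(N−M) with t = 11/6, so MU:UN = 11/6:-5/6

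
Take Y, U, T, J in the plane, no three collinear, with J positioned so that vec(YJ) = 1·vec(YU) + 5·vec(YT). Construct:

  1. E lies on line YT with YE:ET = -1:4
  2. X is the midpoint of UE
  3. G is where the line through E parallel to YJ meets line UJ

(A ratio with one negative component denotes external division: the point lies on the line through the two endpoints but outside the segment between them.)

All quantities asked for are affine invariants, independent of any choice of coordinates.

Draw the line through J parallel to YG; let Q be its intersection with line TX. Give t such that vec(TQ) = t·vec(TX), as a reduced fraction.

Choose coordinates Y = (0, 0), U = (1, 0), T = (0, 1), J = (1, 5).
1. E lies on line YT with YE:ET = -1:4 ⇒ E = (0, -1/3)
2. X is the midpoint of UE ⇒ X = (1/2, -1/6)
3. G is where the line through E parallel to YJ meets line UJ ⇒ G = (1, 14/3)
through J parallel to YG: direction (1, 14/3); meets TX at Q = (2/21, 7/9)
Q = T + t·(X−T) with t = 4/21

t = 4/21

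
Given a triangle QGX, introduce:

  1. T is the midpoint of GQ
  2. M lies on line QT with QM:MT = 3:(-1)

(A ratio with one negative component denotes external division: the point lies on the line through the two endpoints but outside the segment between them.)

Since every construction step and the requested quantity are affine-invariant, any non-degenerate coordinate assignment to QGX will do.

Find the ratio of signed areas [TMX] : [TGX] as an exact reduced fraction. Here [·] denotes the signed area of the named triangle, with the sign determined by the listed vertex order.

Set Q = (0, 0), G = (1, 0), X = (0, 1); any affine frame gives the same invariant.
1. T is the midpoint of GQ ⇒ T = (1/2, 0)
2. M lies on line QT with QM:MT = 3:(-1) ⇒ M = (3/4, 0)
2·[TMX] = 1/4, 2·[TGX] = 1/2
[TMX]:[TGX] = 1/4:1/2 = 1/2

[TMX]:[TGX] = 1/2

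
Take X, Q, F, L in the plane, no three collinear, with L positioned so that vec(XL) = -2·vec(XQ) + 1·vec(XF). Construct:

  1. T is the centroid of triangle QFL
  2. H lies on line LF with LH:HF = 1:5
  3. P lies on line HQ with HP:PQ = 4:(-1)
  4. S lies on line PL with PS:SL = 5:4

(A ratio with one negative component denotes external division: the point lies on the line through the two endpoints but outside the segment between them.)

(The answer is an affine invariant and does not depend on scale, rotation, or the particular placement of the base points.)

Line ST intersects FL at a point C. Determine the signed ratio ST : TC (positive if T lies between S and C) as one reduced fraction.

ST:TC = 7/9

Choose coordinates X = (0, 0), Q = (1, 0), F = (0, 1), L = (-2, 1).
1. T is the centroid of triangle QFL ⇒ T = (-1/3, 2/3)
2. H lies on line LF with LH:HF = 1:5 ⇒ H = (-5/3, 1)
3. P lies on line HQ with HP:PQ = 4:(-1) ⇒ P = (17/9, -1/3)
4. S lies on line PL with PS:SL = 5:4 ⇒ S = (-22/81, 11/27)
line ST meets FL at C = (-26/63, 1)
T = S + t·(C−S) with t = 7/16, so ST:TC = 7/16:9/16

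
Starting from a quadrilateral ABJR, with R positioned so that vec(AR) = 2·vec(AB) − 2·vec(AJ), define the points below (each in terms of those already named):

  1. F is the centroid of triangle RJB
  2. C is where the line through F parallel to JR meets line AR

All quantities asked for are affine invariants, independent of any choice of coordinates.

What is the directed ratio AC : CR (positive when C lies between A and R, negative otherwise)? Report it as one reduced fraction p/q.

Choose coordinates A = (0, 0), B = (1, 0), J = (0, 1), R = (2, -2).
1. F is the centroid of triangle RJB ⇒ F = (1, -1/3)
2. C is where the line through F parallel to JR meets line AR ⇒ C = (7/3, -7/3)
C = A + t·(R−A) with t = 7/6, so AC:CR = t:(1−t) = 7/6:-1/6

AC:CR = -7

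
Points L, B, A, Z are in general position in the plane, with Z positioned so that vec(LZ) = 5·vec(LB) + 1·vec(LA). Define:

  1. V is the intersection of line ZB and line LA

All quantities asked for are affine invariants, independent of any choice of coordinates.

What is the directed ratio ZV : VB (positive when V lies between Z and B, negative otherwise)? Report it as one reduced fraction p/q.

ZV:VB = -5

Work in coordinates with L = (0, 0), B = (1, 0), A = (0, 1), Z = (5, 1).
1. V is the intersection of line ZB and line LA ⇒ V = (0, -1/4)
V = Z + t·(B−Z) with t = 5/4, so ZV:VB = t:(1−t) = 5/4:-1/4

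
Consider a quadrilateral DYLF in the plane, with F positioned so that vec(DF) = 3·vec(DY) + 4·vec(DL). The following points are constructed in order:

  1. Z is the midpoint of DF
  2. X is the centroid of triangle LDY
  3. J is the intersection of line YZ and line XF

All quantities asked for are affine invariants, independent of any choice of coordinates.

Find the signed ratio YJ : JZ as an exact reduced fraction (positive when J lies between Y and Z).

Work in coordinates with D = (0, 0), Y = (1, 0), L = (0, 1), F = (3, 4).
1. Z is the midpoint of DF ⇒ Z = (3/2, 2)
2. X is the centroid of triangle LDY ⇒ X = (1/3, 1/3)
3. J is the intersection of line YZ and line XF ⇒ J = (31/21, 40/21)
J = Y + t·(Z−Y) with t = 20/21, so YJ:JZ = t:(1−t) = 20/21:1/21

YJ:JZ = 20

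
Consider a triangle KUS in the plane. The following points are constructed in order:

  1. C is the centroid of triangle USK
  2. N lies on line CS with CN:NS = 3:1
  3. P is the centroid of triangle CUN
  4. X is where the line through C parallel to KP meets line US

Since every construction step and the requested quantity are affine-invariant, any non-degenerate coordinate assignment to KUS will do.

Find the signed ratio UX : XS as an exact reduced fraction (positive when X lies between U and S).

UX:XS = 15/16

Work in coordinates with K = (0, 0), U = (1, 0), S = (0, 1).
1. C is the centroid of triangle USK ⇒ C = (1/3, 1/3)
2. N lies on line CS with CN:NS = 3:1 ⇒ N = (1/12, 5/6)
3. P is the centroid of triangle CUN ⇒ P = (17/36, 7/18)
4. X is where the line through C parallel to KP meets line US ⇒ X = (16/31, 15/31)
X = U + t·(S−U) with t = 15/31, so UX:XS = t:(1−t) = 15/31:16/31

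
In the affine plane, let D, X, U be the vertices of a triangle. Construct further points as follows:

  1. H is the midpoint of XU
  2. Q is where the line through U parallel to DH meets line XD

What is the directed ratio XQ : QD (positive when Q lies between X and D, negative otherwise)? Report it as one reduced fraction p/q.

Assign D = (0, 0), X = (1, 0), U = (0, 1) — the answer is frame-independent, so this choice is without loss of generality.
1. H is the midpoint of XU ⇒ H = (1/2, 1/2)
2. Q is where the line through U parallel to DH meets line XD ⇒ Q = (-1, 0)
Q = X + t·(D−X) with t = 2, so XQ:QD = t:(1−t) = 2:-1

XQ:QD = -2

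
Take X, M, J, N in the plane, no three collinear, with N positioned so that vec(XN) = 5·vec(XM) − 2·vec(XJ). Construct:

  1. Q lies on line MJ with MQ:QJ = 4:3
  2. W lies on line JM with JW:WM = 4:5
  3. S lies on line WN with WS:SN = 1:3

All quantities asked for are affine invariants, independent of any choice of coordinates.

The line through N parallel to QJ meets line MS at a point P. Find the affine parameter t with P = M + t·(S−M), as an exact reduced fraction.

t = 4

Choose coordinates X = (0, 0), M = (1, 0), J = (0, 1), N = (5, -2).
1. Q lies on line MJ with MQ:QJ = 4:3 ⇒ Q = (3/7, 4/7)
2. W lies on line JM with JW:WM = 4:5 ⇒ W = (4/9, 5/9)
3. S lies on line WN with WS:SN = 1:3 ⇒ S = (19/12, -1/12)
through N parallel to QJ: direction (-3/7, 3/7); meets MS at P = (10/3, -1/3)
P = M + t·(S−M) with t = 4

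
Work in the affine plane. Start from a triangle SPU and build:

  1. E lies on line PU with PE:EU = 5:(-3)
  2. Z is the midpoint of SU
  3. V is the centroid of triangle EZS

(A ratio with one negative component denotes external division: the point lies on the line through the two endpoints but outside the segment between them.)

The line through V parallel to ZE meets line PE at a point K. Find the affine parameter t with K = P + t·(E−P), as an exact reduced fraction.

t = 6/5

Assign S = (0, 0), P = (1, 0), U = (0, 1) — the answer is frame-independent, so this choice is without loss of generality.
1. E lies on line PU with PE:EU = 5:(-3) ⇒ E = (-3/2, 5/2)
2. Z is the midpoint of SU ⇒ Z = (0, 1/2)
3. V is the centroid of triangle EZS ⇒ V = (-1/2, 1)
through V parallel to ZE: direction (-3/2, 2); meets PE at K = (-2, 3)
K = P + t·(E−P) with t = 6/5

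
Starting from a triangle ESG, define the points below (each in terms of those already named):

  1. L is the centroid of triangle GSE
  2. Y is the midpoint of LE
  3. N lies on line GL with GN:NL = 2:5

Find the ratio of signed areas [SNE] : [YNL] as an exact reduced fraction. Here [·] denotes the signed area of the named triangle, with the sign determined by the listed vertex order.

Set E = (0, 0), S = (1, 0), G = (0, 1); any affine frame gives the same invariant.
1. L is the centroid of triangle GSE ⇒ L = (1/3, 1/3)
2. Y is the midpoint of LE ⇒ Y = (1/6, 1/6)
3. N lies on line GL with GN:NL = 2:5 ⇒ N = (2/21, 17/21)
2·[SNE] = 17/21, 2·[YNL] = -5/42
[SNE]:[YNL] = 17/21:-5/42 = -34/5

[SNE]:[YNL] = -34/5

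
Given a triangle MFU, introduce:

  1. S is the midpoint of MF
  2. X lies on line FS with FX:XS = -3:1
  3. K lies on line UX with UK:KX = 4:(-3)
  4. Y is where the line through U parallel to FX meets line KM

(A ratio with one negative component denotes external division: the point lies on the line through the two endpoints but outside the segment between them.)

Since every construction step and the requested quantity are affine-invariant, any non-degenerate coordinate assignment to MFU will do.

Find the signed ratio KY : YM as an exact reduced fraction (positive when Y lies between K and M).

Choose coordinates M = (0, 0), F = (1, 0), U = (0, 1).
1. S is the midpoint of MF ⇒ S = (1/2, 0)
2. X lies on line FS with FX:XS = -3:1 ⇒ X = (1/4, 0)
3. K lies on line UX with UK:KX = 4:(-3) ⇒ K = (1, -3)
4. Y is where the line through U parallel to FX meets line KM ⇒ Y = (-1/3, 1)
Y = K + t·(M−K) with t = 4/3, so KY:YM = t:(1−t) = 4/3:-1/3

KY:YM = -4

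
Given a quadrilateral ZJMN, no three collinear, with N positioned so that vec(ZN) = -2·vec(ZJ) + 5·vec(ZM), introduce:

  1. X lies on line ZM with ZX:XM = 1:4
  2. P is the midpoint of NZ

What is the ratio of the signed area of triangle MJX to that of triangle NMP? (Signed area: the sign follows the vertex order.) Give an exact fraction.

Set Z = (0, 0), J = (1, 0), M = (0, 1), N = (-2, 5); any affine frame gives the same invariant.
1. X lies on line ZM with ZX:XM = 1:4 ⇒ X = (0, 1/5)
2. P is the midpoint of NZ ⇒ P = (-1, 5/2)
2·[MJX] = -4/5, 2·[NMP] = -1
[MJX]:[NMP] = -4/5:-1 = 4/5

[MJX]:[NMP] = 4/5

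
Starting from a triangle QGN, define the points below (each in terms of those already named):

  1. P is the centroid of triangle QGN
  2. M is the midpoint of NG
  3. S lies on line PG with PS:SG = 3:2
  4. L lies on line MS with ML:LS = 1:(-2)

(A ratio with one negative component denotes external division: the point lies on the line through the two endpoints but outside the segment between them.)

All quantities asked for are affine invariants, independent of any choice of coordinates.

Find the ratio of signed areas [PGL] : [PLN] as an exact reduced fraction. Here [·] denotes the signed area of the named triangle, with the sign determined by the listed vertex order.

[PGL]:[PLN] = 5/2

Set Q = (0, 0), G = (1, 0), N = (0, 1); any affine frame gives the same invariant.
1. P is the centroid of triangle QGN ⇒ P = (1/3, 1/3)
2. M is the midpoint of NG ⇒ M = (1/2, 1/2)
3. S lies on line PG with PS:SG = 3:2 ⇒ S = (11/15, 2/15)
4. L lies on line MS with ML:LS = 1:(-2) ⇒ L = (4/15, 13/15)
2·[PGL] = 1/3, 2·[PLN] = 2/15
[PGL]:[PLN] = 1/3:2/15 = 5/2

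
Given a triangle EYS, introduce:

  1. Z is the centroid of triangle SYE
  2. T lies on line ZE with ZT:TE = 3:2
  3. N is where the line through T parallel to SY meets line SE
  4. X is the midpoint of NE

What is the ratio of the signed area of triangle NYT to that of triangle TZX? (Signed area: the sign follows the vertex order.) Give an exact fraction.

Set E = (0, 0), Y = (1, 0), S = (0, 1); any affine frame gives the same invariant.
1. Z is the centroid of triangle SYE ⇒ Z = (1/3, 1/3)
2. T lies on line ZE with ZT:TE = 3:2 ⇒ T = (2/15, 2/15)
3. N is where the line through T parallel to SY meets line SE ⇒ N = (0, 4/15)
4. X is the midpoint of NE ⇒ X = (0, 2/15)
2·[NYT] = -22/225, 2·[TZX] = 2/75
[NYT]:[TZX] = -22/225:2/75 = -11/3

[NYT]:[TZX] = -11/3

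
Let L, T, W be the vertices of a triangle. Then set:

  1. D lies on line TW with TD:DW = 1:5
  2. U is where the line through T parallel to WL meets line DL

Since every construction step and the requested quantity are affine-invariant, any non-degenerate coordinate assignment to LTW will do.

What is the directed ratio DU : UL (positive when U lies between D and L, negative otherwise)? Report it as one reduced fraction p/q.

Set L = (0, 0), T = (1, 0), W = (0, 1); any affine frame gives the same invariant.
1. D lies on line TW with TD:DW = 1:5 ⇒ D = (5/6, 1/6)
2. U is where the line through T parallel to WL meets line DL ⇒ U = (1, 1/5)
U = D + t·(L−D) with t = -1/5, so DU:UL = t:(1−t) = -1/5:6/5

DU:UL = -1/6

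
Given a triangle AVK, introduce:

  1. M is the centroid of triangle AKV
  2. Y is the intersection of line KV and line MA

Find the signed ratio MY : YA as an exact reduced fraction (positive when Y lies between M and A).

MY:YA = -1/3

Set A = (0, 0), V = (1, 0), K = (0, 1); any affine frame gives the same invariant.
1. M is the centroid of triangle AKV ⇒ M = (1/3, 1/3)
2. Y is the intersection of line KV and line MA ⇒ Y = (1/2, 1/2)
Y = M + t·(A−M) with t = -1/2, so MY:YA = t:(1−t) = -1/2:3/2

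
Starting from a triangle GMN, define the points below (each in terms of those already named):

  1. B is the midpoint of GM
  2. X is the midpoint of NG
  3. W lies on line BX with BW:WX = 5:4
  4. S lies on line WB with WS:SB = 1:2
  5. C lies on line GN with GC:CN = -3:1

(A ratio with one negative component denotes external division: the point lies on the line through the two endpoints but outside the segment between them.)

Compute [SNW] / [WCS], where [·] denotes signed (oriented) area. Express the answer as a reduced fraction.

Set G = (0, 0), M = (1, 0), N = (0, 1); any affine frame gives the same invariant.
1. B is the midpoint of GM ⇒ B = (1/2, 0)
2. X is the midpoint of NG ⇒ X = (0, 1/2)
3. W lies on line BX with BW:WX = 5:4 ⇒ W = (2/9, 5/18)
4. S lies on line WB with WS:SB = 1:2 ⇒ S = (17/54, 5/27)
5. C lies on line GN with GC:CN = -3:1 ⇒ C = (0, 3/2)
2·[SNW] = 5/108, 2·[WCS] = -5/54
[SNW]:[WCS] = 5/108:-5/54 = -1/2

[SNW]:[WCS] = -1/2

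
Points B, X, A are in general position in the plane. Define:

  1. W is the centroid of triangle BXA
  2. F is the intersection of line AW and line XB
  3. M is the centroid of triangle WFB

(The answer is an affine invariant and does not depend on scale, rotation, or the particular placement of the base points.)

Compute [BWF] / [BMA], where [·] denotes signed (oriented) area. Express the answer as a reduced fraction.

Choose coordinates B = (0, 0), X = (1, 0), A = (0, 1).
1. W is the centroid of triangle BXA ⇒ W = (1/3, 1/3)
2. F is the intersection of line AW and line XB ⇒ F = (1/2, 0)
3. M is the centroid of triangle WFB ⇒ M = (5/18, 1/9)
2·[BWF] = -1/6, 2·[BMA] = 5/18
[BWF]:[BMA] = -1/6:5/18 = -3/5

[BWF]:[BMA] = -3/5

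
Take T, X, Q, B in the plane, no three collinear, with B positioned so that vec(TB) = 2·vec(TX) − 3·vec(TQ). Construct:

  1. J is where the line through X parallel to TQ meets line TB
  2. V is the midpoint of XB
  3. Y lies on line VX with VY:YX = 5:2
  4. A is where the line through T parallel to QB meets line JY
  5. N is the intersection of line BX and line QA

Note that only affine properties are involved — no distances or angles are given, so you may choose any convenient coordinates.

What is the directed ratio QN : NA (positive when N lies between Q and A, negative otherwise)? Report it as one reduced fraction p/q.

Set T = (0, 0), X = (1, 0), Q = (0, 1), B = (2, -3); any affine frame gives the same invariant.
1. J is where the line through X parallel to TQ meets line TB ⇒ J = (1, -3/2)
2. V is the midpoint of XB ⇒ V = (3/2, -3/2)
3. Y lies on line VX with VY:YX = 5:2 ⇒ Y = (8/7, -3/7)
4. A is where the line through T parallel to QB meets line JY ⇒ A = (18/19, -36/19)
5. N is the intersection of line BX and line QA ⇒ N = (-36, 111)
N = Q + t·(A−Q) with t = -38, so QN:NA = t:(1−t) = -38:39

QN:NA = -38/39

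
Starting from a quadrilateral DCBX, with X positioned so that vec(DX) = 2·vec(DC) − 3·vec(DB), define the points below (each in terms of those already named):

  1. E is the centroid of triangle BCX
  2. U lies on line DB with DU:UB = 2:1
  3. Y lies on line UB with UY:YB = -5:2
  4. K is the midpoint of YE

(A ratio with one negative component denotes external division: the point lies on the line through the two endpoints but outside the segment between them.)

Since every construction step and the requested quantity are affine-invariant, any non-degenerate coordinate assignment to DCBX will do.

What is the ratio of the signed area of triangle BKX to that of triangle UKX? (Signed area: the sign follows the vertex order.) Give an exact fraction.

[BKX]:[UKX] = 10/19

Assign D = (0, 0), C = (1, 0), B = (0, 1), X = (2, -3) — the answer is frame-independent, so this choice is without loss of generality.
1. E is the centroid of triangle BCX ⇒ E = (1, -2/3)
2. U lies on line DB with DU:UB = 2:1 ⇒ U = (0, 2/3)
3. Y lies on line UB with UY:YB = -5:2 ⇒ Y = (0, 11/9)
4. K is the midpoint of YE ⇒ K = (1/2, 5/18)
2·[BKX] = -5/9, 2·[UKX] = -19/18
[BKX]:[UKX] = -5/9:-19/18 = 10/19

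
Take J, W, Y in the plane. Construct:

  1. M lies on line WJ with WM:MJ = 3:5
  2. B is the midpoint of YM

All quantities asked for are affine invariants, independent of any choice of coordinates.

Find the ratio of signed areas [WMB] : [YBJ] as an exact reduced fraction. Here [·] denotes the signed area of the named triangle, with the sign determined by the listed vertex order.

Choose coordinates J = (0, 0), W = (1, 0), Y = (0, 1).
1. M lies on line WJ with WM:MJ = 3:5 ⇒ M = (5/8, 0)
2. B is the midpoint of YM ⇒ B = (5/16, 1/2)
2·[WMB] = -3/16, 2·[YBJ] = -5/16
[WMB]:[YBJ] = -3/16:-5/16 = 3/5

[WMB]:[YBJ] = 3/5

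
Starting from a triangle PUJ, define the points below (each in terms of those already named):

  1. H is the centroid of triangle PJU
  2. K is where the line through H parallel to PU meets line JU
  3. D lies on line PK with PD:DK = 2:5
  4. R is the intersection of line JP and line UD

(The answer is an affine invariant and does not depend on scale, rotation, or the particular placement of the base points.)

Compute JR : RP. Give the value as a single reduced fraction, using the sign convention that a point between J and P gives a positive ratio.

Set P = (0, 0), U = (1, 0), J = (0, 1); any affine frame gives the same invariant.
1. H is the centroid of triangle PJU ⇒ H = (1/3, 1/3)
2. K is where the line through H parallel to PU meets line JU ⇒ K = (2/3, 1/3)
3. D lies on line PK with PD:DK = 2:5 ⇒ D = (4/21, 2/21)
4. R is the intersection of line JP and line UD ⇒ R = (0, 2/17)
R = J + t·(P−J) with t = 15/17, so JR:RP = t:(1−t) = 15/17:2/17

JR:RP = 15/2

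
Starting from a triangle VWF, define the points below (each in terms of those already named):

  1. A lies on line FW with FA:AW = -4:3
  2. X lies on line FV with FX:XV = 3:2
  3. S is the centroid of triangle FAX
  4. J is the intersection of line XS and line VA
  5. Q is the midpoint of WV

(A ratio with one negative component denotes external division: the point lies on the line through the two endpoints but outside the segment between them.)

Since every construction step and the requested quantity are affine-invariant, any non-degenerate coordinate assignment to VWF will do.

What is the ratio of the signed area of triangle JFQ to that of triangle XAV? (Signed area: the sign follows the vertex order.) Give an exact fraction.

Work in coordinates with V = (0, 0), W = (1, 0), F = (0, 1).
1. A lies on line FW with FA:AW = -4:3 ⇒ A = (4, -3)
2. X lies on line FV with FX:XV = 3:2 ⇒ X = (0, 2/5)
3. S is the centroid of triangle FAX ⇒ S = (4/3, -8/15)
4. J is the intersection of line XS and line VA ⇒ J = (-8, 6)
5. Q is the midpoint of WV ⇒ Q = (1/2, 0)
2·[JFQ] = -11/2, 2·[XAV] = -8/5
[JFQ]:[XAV] = -11/2:-8/5 = 55/16

[JFQ]:[XAV] = 55/16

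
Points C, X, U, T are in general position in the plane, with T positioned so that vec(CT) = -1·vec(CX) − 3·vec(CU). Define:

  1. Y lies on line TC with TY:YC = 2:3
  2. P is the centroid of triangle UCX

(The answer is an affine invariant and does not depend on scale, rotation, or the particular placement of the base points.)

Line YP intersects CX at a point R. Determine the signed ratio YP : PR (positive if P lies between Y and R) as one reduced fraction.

Choose coordinates C = (0, 0), X = (1, 0), U = (0, 1), T = (-1, -3).
1. Y lies on line TC with TY:YC = 2:3 ⇒ Y = (-3/5, -9/5)
2. P is the centroid of triangle UCX ⇒ P = (1/3, 1/3)
line YP meets CX at R = (3/16, 0)
P = Y + t·(R−Y) with t = 32/27, so YP:PR = 32/27:-5/27

YP:PR = -32/5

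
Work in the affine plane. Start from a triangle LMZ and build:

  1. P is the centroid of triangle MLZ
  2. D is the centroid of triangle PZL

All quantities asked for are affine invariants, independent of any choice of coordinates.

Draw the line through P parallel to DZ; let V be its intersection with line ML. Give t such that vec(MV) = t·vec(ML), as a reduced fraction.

Assign L = (0, 0), M = (1, 0), Z = (0, 1) — the answer is frame-independent, so this choice is without loss of generality.
1. P is the centroid of triangle MLZ ⇒ P = (1/3, 1/3)
2. D is the centroid of triangle PZL ⇒ D = (1/9, 4/9)
through P parallel to DZ: direction (-1/9, 5/9); meets ML at V = (2/5, 0)
V = M + t·(L−M) with t = 3/5

t = 3/5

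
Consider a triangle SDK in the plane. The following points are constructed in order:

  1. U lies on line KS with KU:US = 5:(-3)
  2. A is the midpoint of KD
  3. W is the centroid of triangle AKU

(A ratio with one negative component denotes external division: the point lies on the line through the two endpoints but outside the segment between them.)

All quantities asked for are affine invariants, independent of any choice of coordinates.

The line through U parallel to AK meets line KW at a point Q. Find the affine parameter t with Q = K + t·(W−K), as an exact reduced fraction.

t = 3

Set S = (0, 0), D = (1, 0), K = (0, 1); any affine frame gives the same invariant.
1. U lies on line KS with KU:US = 5:(-3) ⇒ U = (0, -3/2)
2. A is the midpoint of KD ⇒ A = (1/2, 1/2)
3. W is the centroid of triangle AKU ⇒ W = (1/6, 0)
through U parallel to AK: direction (-1/2, 1/2); meets KW at Q = (1/2, -2)
Q = K + t·(W−K) with t = 3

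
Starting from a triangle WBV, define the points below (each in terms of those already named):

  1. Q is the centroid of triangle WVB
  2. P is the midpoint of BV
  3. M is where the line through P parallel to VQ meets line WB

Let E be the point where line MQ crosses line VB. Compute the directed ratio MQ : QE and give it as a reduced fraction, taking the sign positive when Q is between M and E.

Work in coordinates with W = (0, 0), B = (1, 0), V = (0, 1).
1. Q is the centroid of triangle WVB ⇒ Q = (1/3, 1/3)
2. P is the midpoint of BV ⇒ P = (1/2, 1/2)
3. M is where the line through P parallel to VQ meets line WB ⇒ M = (3/4, 0)
line MQ meets VB at E = (2, -1)
Q = M + t·(E−M) with t = -1/3, so MQ:QE = -1/3:4/3

MQ:QE = -1/4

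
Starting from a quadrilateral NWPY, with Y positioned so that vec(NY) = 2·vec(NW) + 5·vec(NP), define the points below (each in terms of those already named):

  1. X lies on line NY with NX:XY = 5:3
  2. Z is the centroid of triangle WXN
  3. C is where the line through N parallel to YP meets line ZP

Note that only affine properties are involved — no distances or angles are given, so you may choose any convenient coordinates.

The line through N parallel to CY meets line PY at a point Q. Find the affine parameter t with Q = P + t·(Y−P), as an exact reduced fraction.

Set N = (0, 0), W = (1, 0), P = (0, 1), Y = (2, 5); any affine frame gives the same invariant.
1. X lies on line NY with NX:XY = 5:3 ⇒ X = (5/4, 25/8)
2. Z is the centroid of triangle WXN ⇒ Z = (3/4, 25/24)
3. C is where the line through N parallel to YP meets line ZP ⇒ C = (18/35, 36/35)
through N parallel to CY: direction (52/35, 139/35); meets PY at Q = (52/35, 139/35)
Q = P + t·(Y−P) with t = 26/35

t = 26/35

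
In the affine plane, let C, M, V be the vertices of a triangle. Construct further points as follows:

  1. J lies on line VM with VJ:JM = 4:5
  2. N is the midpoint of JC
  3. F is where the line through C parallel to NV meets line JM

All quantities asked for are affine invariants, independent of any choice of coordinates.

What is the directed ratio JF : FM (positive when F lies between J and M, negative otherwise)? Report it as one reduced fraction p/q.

Assign C = (0, 0), M = (1, 0), V = (0, 1) — the answer is frame-independent, so this choice is without loss of generality.
1. J lies on line VM with VJ:JM = 4:5 ⇒ J = (4/9, 5/9)
2. N is the midpoint of JC ⇒ N = (2/9, 5/18)
3. F is where the line through C parallel to NV meets line JM ⇒ F = (-4/9, 13/9)
F = J + t·(M−J) with t = -8/5, so JF:FM = t:(1−t) = -8/5:13/5

JF:FM = -8/13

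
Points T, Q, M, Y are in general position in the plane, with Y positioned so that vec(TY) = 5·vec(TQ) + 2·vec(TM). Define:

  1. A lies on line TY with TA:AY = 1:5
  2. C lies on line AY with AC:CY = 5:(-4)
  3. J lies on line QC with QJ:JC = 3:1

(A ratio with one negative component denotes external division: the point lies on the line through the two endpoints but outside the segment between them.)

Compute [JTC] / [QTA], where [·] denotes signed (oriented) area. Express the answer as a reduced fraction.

[JTC]:[QTA] = 13/2

Choose coordinates T = (0, 0), Q = (1, 0), M = (0, 1), Y = (5, 2).
1. A lies on line TY with TA:AY = 1:5 ⇒ A = (5/6, 1/3)
2. C lies on line AY with AC:CY = 5:(-4) ⇒ C = (65/3, 26/3)
3. J lies on line QC with QJ:JC = 3:1 ⇒ J = (33/2, 13/2)
2·[JTC] = -13/6, 2·[QTA] = -1/3
[JTC]:[QTA] = -13/6:-1/3 = 13/2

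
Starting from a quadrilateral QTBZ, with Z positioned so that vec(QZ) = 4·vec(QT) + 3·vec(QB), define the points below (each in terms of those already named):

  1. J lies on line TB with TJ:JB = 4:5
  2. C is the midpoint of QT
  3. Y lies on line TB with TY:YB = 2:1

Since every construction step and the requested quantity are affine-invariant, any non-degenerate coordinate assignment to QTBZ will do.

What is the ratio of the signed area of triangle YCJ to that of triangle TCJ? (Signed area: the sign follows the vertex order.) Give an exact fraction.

Choose coordinates Q = (0, 0), T = (1, 0), B = (0, 1), Z = (4, 3).
1. J lies on line TB with TJ:JB = 4:5 ⇒ J = (5/9, 4/9)
2. C is the midpoint of QT ⇒ C = (1/2, 0)
3. Y lies on line TB with TY:YB = 2:1 ⇒ Y = (1/3, 2/3)
2·[YCJ] = 1/9, 2·[TCJ] = -2/9
[YCJ]:[TCJ] = 1/9:-2/9 = -1/2

[YCJ]:[TCJ] = -1/2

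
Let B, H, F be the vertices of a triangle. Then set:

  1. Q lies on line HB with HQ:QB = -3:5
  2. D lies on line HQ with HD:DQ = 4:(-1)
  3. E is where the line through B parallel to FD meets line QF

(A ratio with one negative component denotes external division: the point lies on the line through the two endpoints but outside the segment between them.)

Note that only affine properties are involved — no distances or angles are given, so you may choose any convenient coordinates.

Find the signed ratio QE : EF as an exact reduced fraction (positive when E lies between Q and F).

Set B = (0, 0), H = (1, 0), F = (0, 1); any affine frame gives the same invariant.
1. Q lies on line HB with HQ:QB = -3:5 ⇒ Q = (5/2, 0)
2. D lies on line HQ with HD:DQ = 4:(-1) ⇒ D = (3, 0)
3. E is where the line through B parallel to FD meets line QF ⇒ E = (15, -5)
E = Q + t·(F−Q) with t = -5, so QE:EF = t:(1−t) = -5:6

QE:EF = -5/6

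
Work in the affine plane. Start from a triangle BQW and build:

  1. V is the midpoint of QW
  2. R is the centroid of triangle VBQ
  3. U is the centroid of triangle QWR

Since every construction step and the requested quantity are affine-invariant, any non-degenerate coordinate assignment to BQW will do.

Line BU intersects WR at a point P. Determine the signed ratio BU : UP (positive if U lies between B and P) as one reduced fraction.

Work in coordinates with B = (0, 0), Q = (1, 0), W = (0, 1).
1. V is the midpoint of QW ⇒ V = (1/2, 1/2)
2. R is the centroid of triangle VBQ ⇒ R = (1/2, 1/6)
3. U is the centroid of triangle QWR ⇒ U = (1/2, 7/18)
line BU meets WR at P = (9/22, 7/22)
U = B + t·(P−B) with t = 11/9, so BU:UP = 11/9:-2/9

BU:UP = -11/2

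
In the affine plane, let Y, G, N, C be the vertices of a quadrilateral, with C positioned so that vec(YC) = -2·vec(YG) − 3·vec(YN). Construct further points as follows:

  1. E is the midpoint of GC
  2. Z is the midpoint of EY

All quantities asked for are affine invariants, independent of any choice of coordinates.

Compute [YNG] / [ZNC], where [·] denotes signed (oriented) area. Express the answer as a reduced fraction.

[YNG]:[ZNC] = -2/5

Assign Y = (0, 0), G = (1, 0), N = (0, 1), C = (-2, -3) — the answer is frame-independent, so this choice is without loss of generality.
1. E is the midpoint of GC ⇒ E = (-1/2, -3/2)
2. Z is the midpoint of EY ⇒ Z = (-1/4, -3/4)
2·[YNG] = -1, 2·[ZNC] = 5/2
[YNG]:[ZNC] = -1:5/2 = -2/5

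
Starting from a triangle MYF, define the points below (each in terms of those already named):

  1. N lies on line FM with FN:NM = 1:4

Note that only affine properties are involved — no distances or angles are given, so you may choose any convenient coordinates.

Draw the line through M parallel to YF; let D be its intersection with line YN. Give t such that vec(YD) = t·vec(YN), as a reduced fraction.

Choose coordinates M = (0, 0), Y = (1, 0), F = (0, 1).
1. N lies on line FM with FN:NM = 1:4 ⇒ N = (0, 4/5)
through M parallel to YF: direction (-1, 1); meets YN at D = (-4, 4)
D = Y + t·(N−Y) with t = 5

t = 5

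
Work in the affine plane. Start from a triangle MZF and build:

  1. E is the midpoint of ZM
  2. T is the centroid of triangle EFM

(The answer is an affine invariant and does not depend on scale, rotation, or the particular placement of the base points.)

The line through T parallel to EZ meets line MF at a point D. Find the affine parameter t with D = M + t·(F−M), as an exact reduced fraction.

Set M = (0, 0), Z = (1, 0), F = (0, 1); any affine frame gives the same invariant.
1. E is the midpoint of ZM ⇒ E = (1/2, 0)
2. T is the centroid of triangle EFM ⇒ T = (1/6, 1/3)
through T parallel to EZ: direction (1/2, 0); meets MF at D = (0, 1/3)
D = M + t·(F−M) with t = 1/3

t = 1/3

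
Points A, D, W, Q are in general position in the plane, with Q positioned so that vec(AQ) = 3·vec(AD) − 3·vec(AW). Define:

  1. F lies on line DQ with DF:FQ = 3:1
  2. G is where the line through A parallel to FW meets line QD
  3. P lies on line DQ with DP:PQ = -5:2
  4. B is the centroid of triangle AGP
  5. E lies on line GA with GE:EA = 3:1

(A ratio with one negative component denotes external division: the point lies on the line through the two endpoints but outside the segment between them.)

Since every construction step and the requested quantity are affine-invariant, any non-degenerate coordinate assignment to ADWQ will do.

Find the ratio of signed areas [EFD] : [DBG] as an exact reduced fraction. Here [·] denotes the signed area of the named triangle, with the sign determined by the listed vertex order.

[EFD]:[DBG] = 27/52

Set A = (0, 0), D = (1, 0), W = (0, 1), Q = (3, -3); any affine frame gives the same invariant.
1. F lies on line DQ with DF:FQ = 3:1 ⇒ F = (5/2, -9/4)
2. G is where the line through A parallel to FW meets line QD ⇒ G = (15/2, -39/4)
3. P lies on line DQ with DP:PQ = -5:2 ⇒ P = (13/3, -5)
4. B is the centroid of triangle AGP ⇒ B = (71/18, -59/12)
5. E lies on line GA with GE:EA = 3:1 ⇒ E = (15/8, -39/16)
2·[EFD] = 27/16, 2·[DBG] = 13/4
[EFD]:[DBG] = 27/16:13/4 = 27/52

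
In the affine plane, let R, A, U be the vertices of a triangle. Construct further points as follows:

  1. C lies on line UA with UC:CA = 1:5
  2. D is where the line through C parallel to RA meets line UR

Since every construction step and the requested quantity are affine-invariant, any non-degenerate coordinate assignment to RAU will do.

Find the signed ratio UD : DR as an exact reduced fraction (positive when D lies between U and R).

Choose coordinates R = (0, 0), A = (1, 0), U = (0, 1).
1. C lies on line UA with UC:CA = 1:5 ⇒ C = (1/6, 5/6)
2. D is where the line through C parallel to RA meets line UR ⇒ D = (0, 5/6)
D = U + t·(R−U) with t = 1/6, so UD:DR = t:(1−t) = 1/6:5/6

UD:DR = 1/5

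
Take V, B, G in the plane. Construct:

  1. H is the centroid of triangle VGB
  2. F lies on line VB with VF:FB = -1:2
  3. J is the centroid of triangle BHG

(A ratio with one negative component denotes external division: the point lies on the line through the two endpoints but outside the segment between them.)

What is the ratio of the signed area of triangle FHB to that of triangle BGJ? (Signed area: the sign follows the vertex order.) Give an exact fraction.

Assign V = (0, 0), B = (1, 0), G = (0, 1) — the answer is frame-independent, so this choice is without loss of generality.
1. H is the centroid of triangle VGB ⇒ H = (1/3, 1/3)
2. F lies on line VB with VF:FB = -1:2 ⇒ F = (-1, 0)
3. J is the centroid of triangle BHG ⇒ J = (4/9, 4/9)
2·[FHB] = -2/3, 2·[BGJ] = 1/9
[FHB]:[BGJ] = -2/3:1/9 = -6

[FHB]:[BGJ] = -6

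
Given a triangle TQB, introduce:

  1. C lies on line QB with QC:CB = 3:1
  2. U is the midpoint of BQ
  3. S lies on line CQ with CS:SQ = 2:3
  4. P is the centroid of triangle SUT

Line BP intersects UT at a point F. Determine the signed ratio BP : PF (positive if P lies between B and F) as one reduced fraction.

BP:PF = -31

Work in coordinates with T = (0, 0), Q = (1, 0), B = (0, 1).
1. C lies on line QB with QC:CB = 3:1 ⇒ C = (1/4, 3/4)
2. U is the midpoint of BQ ⇒ U = (1/2, 1/2)
3. S lies on line CQ with CS:SQ = 2:3 ⇒ S = (11/20, 9/20)
4. P is the centroid of triangle SUT ⇒ P = (7/20, 19/60)
line BP meets UT at F = (21/62, 21/62)
P = B + t·(F−B) with t = 31/30, so BP:PF = 31/30:-1/30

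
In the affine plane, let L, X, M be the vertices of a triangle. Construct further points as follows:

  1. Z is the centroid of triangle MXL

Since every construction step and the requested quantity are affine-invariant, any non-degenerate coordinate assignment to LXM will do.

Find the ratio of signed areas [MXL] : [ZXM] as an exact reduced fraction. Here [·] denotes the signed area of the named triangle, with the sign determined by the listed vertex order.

Assign L = (0, 0), X = (1, 0), M = (0, 1) — the answer is frame-independent, so this choice is without loss of generality.
1. Z is the centroid of triangle MXL ⇒ Z = (1/3, 1/3)
2·[MXL] = -1, 2·[ZXM] = 1/3
[MXL]:[ZXM] = -1:1/3 = -3

[MXL]:[ZXM] = -3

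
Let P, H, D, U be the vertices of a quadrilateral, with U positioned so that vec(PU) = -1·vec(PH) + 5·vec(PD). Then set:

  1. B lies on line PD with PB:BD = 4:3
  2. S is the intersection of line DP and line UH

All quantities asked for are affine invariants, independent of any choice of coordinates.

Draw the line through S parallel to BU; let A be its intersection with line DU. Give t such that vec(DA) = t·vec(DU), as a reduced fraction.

t = -7/2

Choose coordinates P = (0, 0), H = (1, 0), D = (0, 1), U = (-1, 5).
1. B lies on line PD with PB:BD = 4:3 ⇒ B = (0, 4/7)
2. S is the intersection of line DP and line UH ⇒ S = (0, 5/2)
through S parallel to BU: direction (-1, 31/7); meets DU at A = (7/2, -13)
A = D + t·(U−D) with t = -7/2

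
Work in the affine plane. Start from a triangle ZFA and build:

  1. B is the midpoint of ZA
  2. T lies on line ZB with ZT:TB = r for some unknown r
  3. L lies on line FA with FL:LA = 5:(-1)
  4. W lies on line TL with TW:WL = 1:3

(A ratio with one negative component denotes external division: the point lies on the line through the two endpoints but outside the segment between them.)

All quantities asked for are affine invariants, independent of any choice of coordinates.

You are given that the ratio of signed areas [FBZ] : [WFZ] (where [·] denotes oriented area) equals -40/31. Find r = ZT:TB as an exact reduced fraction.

Work in coordinates with Z = (0, 0), F = (1, 0), A = (0, 1).
1. B is the midpoint of ZA ⇒ B = (0, 1/2)
2. With ZT:TB = r, write λ = r/(r+1) so T = Z + λ·(B−Z); T is affine-linear in λ
3. L lies on line FA with FL:LA = 5:(-1) ⇒ L = (-1/4, 5/4)
4. W lies on line TL with TW:WL = 1:3 ⇒ W is an affine combination of earlier points and hence also affine-linear in λ
Every point depending on T is an affine combination of T and λ-independent points, so each such coordinate is linear in λ; the λ² term in each signed area is a multiple of (B−Z)×(B−Z) = 0, so 2·[FBZ] and 2·[WFZ] are each linear in λ. Evaluating at λ=0 and λ=1:
  2·[FBZ] = 1/2,   2·[WFZ] = -3/8·λ − 5/16
So [FBZ]:[WFZ] = (1/2) / (-3/8·λ − 5/16). Setting this equal to -40/31:
  1/2 = -40/31·(-3/8·λ − 5/16)  ⇒  λ = 1/5
Then r = λ/(1−λ) = (1/5)/(4/5) = 1/4. Check: with r = 1/4, T = (0, 1/10) and [FBZ]:[WFZ] = -40/31 as required.

r = 1/4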